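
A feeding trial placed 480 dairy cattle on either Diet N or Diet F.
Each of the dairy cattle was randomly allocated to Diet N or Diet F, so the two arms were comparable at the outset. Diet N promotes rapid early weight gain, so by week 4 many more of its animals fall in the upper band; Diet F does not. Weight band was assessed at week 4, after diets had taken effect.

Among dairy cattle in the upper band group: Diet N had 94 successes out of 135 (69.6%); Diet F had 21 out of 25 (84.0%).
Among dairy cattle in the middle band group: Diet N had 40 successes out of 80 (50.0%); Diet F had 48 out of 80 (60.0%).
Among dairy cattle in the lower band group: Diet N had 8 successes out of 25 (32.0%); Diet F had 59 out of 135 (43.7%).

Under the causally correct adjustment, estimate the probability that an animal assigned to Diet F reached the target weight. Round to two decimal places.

0.53

The stratified and pooled comparisons disagree (Diet F wins within each week-4 weight band; Diet N wins overall), so the answer turns on the causal role of week-4 weight band.
Week-4 weight band lies on the pathway diet → week-4 weight band → outcome, so adjusting for it blocks the indirect effect. For the total causal effect of diet, use the unadjusted pooled rates.
So P(outcome | do(Diet F)) is just the pooled rate for Diet F: 128/240 = 0.533.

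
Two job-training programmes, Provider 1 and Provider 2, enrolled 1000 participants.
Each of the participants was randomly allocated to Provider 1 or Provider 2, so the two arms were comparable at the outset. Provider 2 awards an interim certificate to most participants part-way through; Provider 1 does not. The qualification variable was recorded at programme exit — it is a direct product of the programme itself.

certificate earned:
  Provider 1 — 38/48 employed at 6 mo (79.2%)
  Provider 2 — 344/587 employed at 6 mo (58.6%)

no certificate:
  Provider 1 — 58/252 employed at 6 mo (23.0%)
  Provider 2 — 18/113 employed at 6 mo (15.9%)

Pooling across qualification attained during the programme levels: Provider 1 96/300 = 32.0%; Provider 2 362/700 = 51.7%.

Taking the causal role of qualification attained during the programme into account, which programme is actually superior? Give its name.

Provider 2

Qualification attained during the programme here is a post-treatment variable shaped by the programme; conditioning on it would introduce bias rather than remove it. The overall comparison is the causal one.
Pooled: Provider 1 32.0% vs Provider 2 51.7%; Provider 2 is higher overall.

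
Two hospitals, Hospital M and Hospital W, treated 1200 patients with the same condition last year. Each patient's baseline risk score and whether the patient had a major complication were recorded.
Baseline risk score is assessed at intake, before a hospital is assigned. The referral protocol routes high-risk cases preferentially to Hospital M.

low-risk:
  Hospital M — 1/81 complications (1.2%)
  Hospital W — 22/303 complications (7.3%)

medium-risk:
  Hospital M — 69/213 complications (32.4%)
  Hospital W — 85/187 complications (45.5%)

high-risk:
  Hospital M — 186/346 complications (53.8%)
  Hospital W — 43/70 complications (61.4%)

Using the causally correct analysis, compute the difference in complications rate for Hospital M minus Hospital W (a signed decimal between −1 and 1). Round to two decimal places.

Hospital M is lower inside every baseline risk score stratum but Hospital W is lower in aggregate. Whether to stratify depends on how baseline risk score relates to the hospital.
Nothing the hospital does changes baseline risk score; the imbalance is an allocation artefact. With baseline risk score also predicting the outcome, the pooled figure is confounded, and the within-stratum comparison is the causal one.
Adjusting over the population distribution of baseline risk score: 0.320·(0.012−0.073) + 0.333·(0.324−0.455) + 0.347·(0.538−0.614) = -0.089.

-0.09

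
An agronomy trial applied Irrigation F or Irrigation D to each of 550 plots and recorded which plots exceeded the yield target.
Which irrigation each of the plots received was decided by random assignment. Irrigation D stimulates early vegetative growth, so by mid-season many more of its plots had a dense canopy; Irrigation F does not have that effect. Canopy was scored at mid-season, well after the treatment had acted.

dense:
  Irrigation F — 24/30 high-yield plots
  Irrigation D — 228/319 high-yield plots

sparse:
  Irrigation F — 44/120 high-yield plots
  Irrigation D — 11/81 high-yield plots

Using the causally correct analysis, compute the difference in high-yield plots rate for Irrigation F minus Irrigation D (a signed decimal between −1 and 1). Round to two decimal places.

-0.14

Within every mid-season canopy level Irrigation F has the higher rate, yet pooled Irrigation D does — Simpson's reversal.
Because the irrigation influences mid-season canopy, mid-season canopy is a post-treatment mediator, not a confounder. Stratifying on it would bias the estimate; the causal effect is the crude pooled difference.
The causal difference is the pooled difference: 0.453 − 0.598 = -0.144.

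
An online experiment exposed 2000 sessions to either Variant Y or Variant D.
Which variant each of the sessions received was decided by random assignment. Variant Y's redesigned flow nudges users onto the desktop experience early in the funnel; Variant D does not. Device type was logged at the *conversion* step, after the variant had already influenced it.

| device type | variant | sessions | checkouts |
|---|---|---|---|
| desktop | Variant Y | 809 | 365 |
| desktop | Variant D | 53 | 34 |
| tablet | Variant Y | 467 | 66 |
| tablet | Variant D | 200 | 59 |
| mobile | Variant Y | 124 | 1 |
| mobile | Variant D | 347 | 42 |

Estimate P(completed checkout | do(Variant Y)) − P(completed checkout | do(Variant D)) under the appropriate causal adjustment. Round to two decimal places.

+0.08

The stratified and pooled comparisons disagree (Variant D wins within each device type; Variant Y wins overall), so the answer turns on the causal role of device type.
Device type is recorded after the variant and is itself shifted by it — it sits on the causal path from variant to outcome. Conditioning on a mediator would strip out part of the effect we want; the pooled comparison gives the total causal effect.
The causal difference is the pooled difference: 0.309 − 0.225 = +0.084.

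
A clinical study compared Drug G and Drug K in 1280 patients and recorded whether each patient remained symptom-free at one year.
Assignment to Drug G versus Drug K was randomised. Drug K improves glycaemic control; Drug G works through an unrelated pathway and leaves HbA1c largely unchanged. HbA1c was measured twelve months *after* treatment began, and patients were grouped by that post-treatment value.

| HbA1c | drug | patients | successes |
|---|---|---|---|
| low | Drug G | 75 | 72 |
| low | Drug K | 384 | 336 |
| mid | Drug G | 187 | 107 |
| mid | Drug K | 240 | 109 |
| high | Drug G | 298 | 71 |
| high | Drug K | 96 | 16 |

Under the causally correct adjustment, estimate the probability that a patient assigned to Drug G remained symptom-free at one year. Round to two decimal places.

0.45

Within every HbA1c level Drug G has the higher rate, yet pooled Drug K does — Simpson's reversal.
HbA1c here is a post-treatment variable shaped by the drug; conditioning on it would introduce bias rather than remove it. The overall comparison is the causal one.
So P(outcome | do(Drug G)) is just the pooled rate for Drug G: 250/560 = 0.446.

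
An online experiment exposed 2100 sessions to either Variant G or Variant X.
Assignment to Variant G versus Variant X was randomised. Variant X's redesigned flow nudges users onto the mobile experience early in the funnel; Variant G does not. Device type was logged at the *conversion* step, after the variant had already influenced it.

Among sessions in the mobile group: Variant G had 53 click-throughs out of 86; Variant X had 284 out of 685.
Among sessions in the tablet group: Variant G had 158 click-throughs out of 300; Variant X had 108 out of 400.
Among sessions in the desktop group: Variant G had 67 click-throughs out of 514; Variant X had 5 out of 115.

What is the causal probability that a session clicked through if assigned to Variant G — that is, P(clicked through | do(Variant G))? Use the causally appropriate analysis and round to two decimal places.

0.31

The stratified and pooled comparisons disagree (Variant G wins within each device type; Variant X wins overall), so the answer turns on the causal role of device type.
Device type lies on the pathway variant → device type → outcome, so adjusting for it blocks the indirect effect. For the total causal effect of variant, use the unadjusted pooled rates.
So P(outcome | do(Variant G)) is just the pooled rate for Variant G: 278/900 = 0.309.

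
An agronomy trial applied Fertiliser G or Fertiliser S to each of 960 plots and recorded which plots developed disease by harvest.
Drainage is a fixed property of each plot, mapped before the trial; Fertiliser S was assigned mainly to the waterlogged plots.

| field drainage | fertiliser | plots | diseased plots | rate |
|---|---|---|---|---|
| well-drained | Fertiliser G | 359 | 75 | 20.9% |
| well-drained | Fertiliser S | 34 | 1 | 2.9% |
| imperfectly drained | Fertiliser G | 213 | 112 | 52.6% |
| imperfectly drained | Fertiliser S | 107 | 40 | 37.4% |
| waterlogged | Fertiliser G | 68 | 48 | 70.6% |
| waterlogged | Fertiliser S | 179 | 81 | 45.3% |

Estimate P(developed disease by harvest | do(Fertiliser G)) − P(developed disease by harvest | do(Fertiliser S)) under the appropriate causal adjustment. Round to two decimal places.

Within every field drainage level Fertiliser S has the lower rate, yet pooled Fertiliser G does — Simpson's reversal.
Here field drainage is a common cause — it drives both which fertiliser a case falls under and the outcome. The crude comparison mixes populations; the stratum-specific rates are the causally relevant ones.
Adjusting over the population distribution of field drainage: 0.409·(0.209−0.029) + 0.333·(0.526−0.374) + 0.257·(0.706−0.453) = +0.189.

+0.19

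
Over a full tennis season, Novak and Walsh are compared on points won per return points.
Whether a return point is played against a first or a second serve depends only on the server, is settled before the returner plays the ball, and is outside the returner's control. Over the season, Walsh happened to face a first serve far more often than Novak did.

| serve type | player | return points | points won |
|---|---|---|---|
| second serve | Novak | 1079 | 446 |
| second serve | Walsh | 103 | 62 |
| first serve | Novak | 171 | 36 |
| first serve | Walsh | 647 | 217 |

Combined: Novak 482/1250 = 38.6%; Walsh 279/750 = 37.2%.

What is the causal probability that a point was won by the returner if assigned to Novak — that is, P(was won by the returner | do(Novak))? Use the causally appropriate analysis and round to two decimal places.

0.33

Here serve type is a common cause — it drives both which player a case falls under and the outcome. The crude comparison mixes populations; the stratum-specific rates are the causally relevant ones.
Standardising Novak to the population serve type mix: 0.591·446/1079 + 0.409·36/171 = 0.330.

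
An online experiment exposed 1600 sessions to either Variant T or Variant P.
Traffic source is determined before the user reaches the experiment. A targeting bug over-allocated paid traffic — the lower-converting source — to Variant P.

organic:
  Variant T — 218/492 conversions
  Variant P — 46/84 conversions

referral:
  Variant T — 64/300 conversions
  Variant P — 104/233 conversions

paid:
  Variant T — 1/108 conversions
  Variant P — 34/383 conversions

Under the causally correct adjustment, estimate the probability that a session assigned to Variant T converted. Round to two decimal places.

Traffic source is set before the variant has any effect — it is not caused by the variant — and it independently drives the outcome. That makes it a confounder, so the causal comparison is within traffic source levels.
Standardising Variant T to the population traffic source mix: 0.360·218/492 + 0.333·64/300 + 0.307·1/108 = 0.233.

0.23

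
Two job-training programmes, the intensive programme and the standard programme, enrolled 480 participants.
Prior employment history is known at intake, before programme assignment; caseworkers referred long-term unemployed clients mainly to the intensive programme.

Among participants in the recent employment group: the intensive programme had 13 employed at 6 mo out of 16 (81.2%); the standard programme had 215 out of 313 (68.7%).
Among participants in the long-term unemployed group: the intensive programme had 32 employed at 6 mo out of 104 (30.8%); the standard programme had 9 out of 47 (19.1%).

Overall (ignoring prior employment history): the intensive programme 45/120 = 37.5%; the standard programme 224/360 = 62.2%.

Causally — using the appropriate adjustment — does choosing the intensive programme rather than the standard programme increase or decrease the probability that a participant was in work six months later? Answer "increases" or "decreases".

increases

The imbalance in prior employment history arose from how participants were allocated, not from anything the programme did; and prior employment history independently affects the outcome. The pooled gap is confounded — condition on prior employment history.
Within each level — recent employment: 81.2% vs 68.7%; long-term unemployed: 30.8% vs 19.1% — the intensive programme is higher every time.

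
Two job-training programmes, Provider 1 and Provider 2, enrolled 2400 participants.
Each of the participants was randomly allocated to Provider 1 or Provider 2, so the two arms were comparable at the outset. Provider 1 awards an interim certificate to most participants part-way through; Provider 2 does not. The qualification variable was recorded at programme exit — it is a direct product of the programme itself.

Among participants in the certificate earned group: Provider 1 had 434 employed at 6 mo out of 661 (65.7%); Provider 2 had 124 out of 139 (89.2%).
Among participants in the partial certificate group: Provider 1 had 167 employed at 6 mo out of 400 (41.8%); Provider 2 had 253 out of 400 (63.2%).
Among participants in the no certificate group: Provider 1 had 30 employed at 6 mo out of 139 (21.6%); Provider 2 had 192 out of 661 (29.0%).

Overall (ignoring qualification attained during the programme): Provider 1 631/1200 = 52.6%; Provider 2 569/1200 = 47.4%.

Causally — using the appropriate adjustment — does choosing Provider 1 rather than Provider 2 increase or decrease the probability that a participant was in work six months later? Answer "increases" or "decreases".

increases

Because the programme influences qualification attained during the programme, qualification attained during the programme is a post-treatment mediator, not a confounder. Stratifying on it would bias the estimate; the causal effect is the crude pooled difference.
Pooled: Provider 1 52.6% vs Provider 2 47.4%; Provider 1 is higher overall.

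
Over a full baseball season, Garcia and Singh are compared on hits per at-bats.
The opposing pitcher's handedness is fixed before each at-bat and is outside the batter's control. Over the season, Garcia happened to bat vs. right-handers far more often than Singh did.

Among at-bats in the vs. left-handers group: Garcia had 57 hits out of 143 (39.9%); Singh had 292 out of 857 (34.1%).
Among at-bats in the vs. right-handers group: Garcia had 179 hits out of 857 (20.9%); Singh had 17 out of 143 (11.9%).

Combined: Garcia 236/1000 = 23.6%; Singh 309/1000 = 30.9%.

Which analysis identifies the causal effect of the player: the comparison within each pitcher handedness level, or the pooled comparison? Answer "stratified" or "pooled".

Garcia is higher inside every pitcher handedness stratum but Singh is higher in aggregate. Whether to stratify depends on how pitcher handedness relates to the player.
Pitcher handedness differs across players for reasons unrelated to any effect of the player itself, and it separately predicts the outcome — a classic confounder. We must compare within pitcher handedness levels.
Within each level — vs. left-handers: 39.9% vs 34.1%; vs. right-handers: 20.9% vs 11.9% — Garcia is higher every time.

stratified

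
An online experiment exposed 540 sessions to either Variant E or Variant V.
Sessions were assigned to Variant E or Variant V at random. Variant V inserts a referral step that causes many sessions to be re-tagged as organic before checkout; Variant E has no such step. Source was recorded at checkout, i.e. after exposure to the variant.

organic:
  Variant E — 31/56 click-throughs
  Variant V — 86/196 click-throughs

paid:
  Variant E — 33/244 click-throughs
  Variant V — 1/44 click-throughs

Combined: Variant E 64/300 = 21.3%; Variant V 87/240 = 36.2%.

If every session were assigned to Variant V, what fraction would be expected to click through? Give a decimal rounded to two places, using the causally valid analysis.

The distribution of traffic source is itself part of what the variant does — it is an intermediate outcome. Holding it fixed would remove that part of the effect; the total effect is the pooled difference.
So P(outcome | do(Variant V)) is just the pooled rate for Variant V: 87/240 = 0.362.

0.36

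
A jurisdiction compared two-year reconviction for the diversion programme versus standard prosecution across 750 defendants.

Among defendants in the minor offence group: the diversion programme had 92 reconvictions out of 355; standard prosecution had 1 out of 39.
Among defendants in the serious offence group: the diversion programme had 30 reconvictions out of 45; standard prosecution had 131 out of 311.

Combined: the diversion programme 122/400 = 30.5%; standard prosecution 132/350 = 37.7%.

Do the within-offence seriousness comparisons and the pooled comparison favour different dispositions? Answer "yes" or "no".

yes

Within each offence seriousness level (minor offence 25.9% vs 2.6%; serious offence 66.7% vs 42.1%), standard prosecution has the lower rate every time. Pooled: 30.5% vs 37.7% — the diversion programme has the lower rate overall. The two comparisons disagree.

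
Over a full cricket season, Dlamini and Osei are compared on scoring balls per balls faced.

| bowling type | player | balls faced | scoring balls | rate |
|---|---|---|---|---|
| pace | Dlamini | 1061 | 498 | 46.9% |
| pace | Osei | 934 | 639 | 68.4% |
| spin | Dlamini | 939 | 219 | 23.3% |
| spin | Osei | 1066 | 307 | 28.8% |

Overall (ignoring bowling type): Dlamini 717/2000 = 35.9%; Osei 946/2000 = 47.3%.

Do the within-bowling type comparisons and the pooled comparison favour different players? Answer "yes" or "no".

Within each bowling type level (pace 46.9% vs 68.4%; spin 23.3% vs 28.8%), Osei has the higher rate every time. Pooled: 35.9% vs 47.3% — Osei has the higher rate overall. They agree.

no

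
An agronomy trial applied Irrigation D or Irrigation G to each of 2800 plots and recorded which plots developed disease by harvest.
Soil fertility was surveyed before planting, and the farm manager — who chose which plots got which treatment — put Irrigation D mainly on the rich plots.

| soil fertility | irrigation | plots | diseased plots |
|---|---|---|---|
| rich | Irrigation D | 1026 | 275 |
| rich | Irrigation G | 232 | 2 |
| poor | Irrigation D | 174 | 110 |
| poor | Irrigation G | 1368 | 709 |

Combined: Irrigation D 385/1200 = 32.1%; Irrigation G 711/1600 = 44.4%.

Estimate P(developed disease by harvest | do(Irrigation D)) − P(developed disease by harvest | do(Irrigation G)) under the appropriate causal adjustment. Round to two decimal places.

Here soil fertility is a common cause — it drives both which irrigation a case falls under and the outcome. The crude comparison mixes populations; the stratum-specific rates are the causally relevant ones.
Adjusting over the population distribution of soil fertility: 0.449·(0.268−0.009) + 0.551·(0.632−0.518) = +0.179.

+0.18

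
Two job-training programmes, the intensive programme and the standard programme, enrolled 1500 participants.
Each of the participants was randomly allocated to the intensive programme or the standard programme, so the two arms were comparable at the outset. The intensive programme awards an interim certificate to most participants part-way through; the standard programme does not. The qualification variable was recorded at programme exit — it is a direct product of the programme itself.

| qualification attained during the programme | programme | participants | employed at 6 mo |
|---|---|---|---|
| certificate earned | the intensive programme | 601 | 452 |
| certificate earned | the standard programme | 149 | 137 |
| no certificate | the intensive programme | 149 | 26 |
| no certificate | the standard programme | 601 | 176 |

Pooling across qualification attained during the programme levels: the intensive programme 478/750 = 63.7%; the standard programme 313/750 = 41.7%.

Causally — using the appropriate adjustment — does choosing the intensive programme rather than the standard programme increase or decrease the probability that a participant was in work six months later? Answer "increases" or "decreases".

The distribution of qualification attained during the programme is itself part of what the programme does — it is an intermediate outcome. Holding it fixed would remove that part of the effect; the total effect is the pooled difference.
Pooled: the intensive programme 63.7% vs the standard programme 41.7%; the intensive programme is higher overall.

increases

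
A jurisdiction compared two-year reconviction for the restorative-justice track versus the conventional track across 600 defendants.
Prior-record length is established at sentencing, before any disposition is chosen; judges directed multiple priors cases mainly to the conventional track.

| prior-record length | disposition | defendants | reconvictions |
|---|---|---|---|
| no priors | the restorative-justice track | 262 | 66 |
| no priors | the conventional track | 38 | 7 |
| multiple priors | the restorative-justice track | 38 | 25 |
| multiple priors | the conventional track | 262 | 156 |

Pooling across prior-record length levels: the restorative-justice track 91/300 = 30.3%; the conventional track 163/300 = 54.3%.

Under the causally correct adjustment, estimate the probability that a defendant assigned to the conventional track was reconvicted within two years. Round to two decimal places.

Since prior-record length is a pre-existing factor (not a product of the disposition) and it affects the outcome on its own, it is a confounder. The stratified rates, not the pooled rate, identify the causal effect.
Standardising the conventional track to the population prior-record length mix: 0.500·7/38 + 0.500·156/262 = 0.390.

0.39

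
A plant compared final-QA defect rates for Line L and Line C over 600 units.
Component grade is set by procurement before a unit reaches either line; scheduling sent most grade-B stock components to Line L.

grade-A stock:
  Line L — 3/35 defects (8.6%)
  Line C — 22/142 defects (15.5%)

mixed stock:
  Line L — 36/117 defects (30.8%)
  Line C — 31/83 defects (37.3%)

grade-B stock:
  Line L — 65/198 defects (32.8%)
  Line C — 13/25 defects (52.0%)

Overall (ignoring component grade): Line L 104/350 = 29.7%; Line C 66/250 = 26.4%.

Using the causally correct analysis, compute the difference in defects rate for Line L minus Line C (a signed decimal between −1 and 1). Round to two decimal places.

Component grade satisfies the back-door criterion: it is not a descendant of the line, and it blocks the spurious path from line to outcome. Adjusting for it (i.e., using the within-component grade rates) gives the causal effect.
Adjusting over the population distribution of component grade: 0.295·(0.086−0.155) + 0.333·(0.308−0.373) + 0.372·(0.328−0.520) = -0.114.

-0.11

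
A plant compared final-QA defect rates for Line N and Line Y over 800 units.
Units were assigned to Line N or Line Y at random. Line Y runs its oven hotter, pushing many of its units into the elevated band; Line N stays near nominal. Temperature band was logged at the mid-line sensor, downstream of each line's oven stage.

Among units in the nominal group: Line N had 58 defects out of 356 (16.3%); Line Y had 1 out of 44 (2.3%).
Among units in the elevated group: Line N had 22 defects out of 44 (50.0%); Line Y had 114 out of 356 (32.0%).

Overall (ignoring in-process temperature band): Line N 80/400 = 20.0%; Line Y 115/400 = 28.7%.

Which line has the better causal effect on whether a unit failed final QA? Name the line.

Line N

The stratified and pooled comparisons disagree (Line Y wins within each in-process temperature band; Line N wins overall), so the answer turns on the causal role of in-process temperature band.
In-process temperature band here is a post-treatment variable shaped by the line; conditioning on it would introduce bias rather than remove it. The overall comparison is the causal one.
Pooled: Line N 20.0% vs Line Y 28.7%; Line N is lower overall.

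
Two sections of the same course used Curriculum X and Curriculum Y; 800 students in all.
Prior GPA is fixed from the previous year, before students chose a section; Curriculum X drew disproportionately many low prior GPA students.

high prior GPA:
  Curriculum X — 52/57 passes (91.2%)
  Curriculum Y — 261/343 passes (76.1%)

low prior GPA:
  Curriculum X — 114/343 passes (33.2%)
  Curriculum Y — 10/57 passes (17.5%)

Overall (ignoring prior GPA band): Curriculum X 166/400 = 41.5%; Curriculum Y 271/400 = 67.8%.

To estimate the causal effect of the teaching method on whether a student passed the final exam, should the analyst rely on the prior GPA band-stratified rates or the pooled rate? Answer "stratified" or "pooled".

stratified

Prior GPA band is set before the teaching method has any effect — it is not caused by the teaching method — and it independently drives the outcome. That makes it a confounder, so the causal comparison is within prior GPA band levels.
Within each level — high prior GPA: 91.2% vs 76.1%; low prior GPA: 33.2% vs 17.5% — Curriculum X is higher every time.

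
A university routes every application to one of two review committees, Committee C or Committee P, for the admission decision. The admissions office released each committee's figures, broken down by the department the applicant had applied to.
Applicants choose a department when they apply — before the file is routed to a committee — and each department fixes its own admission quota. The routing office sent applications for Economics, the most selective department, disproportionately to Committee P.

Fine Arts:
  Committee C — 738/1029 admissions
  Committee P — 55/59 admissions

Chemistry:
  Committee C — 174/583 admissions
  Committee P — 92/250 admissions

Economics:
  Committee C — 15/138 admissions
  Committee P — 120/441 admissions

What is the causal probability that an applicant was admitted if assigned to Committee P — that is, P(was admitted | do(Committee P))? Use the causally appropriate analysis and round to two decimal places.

0.59

Since department is a pre-existing factor (not a product of the review committee) and it affects the outcome on its own, it is a confounder. The stratified rates, not the pooled rate, identify the causal effect.
Standardising Committee P to the population department mix: 0.435·55/59 + 0.333·92/250 + 0.232·120/441 = 0.591.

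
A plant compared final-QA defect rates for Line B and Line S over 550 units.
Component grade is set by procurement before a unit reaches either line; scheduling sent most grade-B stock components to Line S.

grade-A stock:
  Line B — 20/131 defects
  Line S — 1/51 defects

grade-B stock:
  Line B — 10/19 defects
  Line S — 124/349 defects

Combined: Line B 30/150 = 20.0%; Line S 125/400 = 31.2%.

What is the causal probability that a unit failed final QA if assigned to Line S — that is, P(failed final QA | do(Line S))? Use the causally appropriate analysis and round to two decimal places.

The stratified and pooled comparisons disagree (Line S wins within each component grade; Line B wins overall), so the answer turns on the causal role of component grade.
Component grade is set before the line has any effect — it is not caused by the line — and it independently drives the outcome. That makes it a confounder, so the causal comparison is within component grade levels.
Standardising Line S to the population component grade mix: 0.331·1/51 + 0.669·124/349 = 0.244.

0.24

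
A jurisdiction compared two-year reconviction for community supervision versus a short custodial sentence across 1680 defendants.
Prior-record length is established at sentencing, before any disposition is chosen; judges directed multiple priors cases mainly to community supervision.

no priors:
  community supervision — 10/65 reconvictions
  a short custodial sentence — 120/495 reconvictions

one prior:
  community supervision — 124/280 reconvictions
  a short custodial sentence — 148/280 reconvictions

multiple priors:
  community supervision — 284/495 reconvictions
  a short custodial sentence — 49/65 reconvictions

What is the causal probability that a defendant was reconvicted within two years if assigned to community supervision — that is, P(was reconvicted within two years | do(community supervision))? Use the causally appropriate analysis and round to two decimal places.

Prior-record length is set before the disposition has any effect — it is not caused by the disposition — and it independently drives the outcome. That makes it a confounder, so the causal comparison is within prior-record length levels.
Standardising community supervision to the population prior-record length mix: 0.333·10/65 + 0.333·124/280 + 0.333·284/495 = 0.390.

0.39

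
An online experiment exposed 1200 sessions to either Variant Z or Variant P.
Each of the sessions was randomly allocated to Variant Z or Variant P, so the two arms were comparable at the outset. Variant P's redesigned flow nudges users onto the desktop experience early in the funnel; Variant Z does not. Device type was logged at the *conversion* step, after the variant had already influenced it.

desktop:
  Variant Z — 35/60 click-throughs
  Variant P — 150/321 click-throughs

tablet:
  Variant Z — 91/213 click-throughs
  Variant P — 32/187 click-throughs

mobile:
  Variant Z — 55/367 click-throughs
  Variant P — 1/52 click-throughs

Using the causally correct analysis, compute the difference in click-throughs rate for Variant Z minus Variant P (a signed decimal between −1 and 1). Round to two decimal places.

-0.04

Because the variant influences device type, device type is a post-treatment mediator, not a confounder. Stratifying on it would bias the estimate; the causal effect is the crude pooled difference.
The causal difference is the pooled difference: 0.283 − 0.327 = -0.044.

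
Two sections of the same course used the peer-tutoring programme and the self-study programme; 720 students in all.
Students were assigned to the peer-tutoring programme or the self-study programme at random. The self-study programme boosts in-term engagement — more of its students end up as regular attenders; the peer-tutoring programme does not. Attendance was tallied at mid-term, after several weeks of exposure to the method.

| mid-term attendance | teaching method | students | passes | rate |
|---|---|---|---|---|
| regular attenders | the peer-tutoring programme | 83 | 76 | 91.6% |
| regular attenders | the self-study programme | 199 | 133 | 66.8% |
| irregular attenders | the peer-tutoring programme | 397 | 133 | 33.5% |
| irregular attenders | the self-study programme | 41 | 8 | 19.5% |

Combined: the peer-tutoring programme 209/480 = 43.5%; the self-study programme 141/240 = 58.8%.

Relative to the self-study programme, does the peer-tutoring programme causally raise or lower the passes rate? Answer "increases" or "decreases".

decreases

The distribution of mid-term attendance is itself part of what the teaching method does — it is an intermediate outcome. Holding it fixed would remove that part of the effect; the total effect is the pooled difference.
Pooled: the peer-tutoring programme 43.5% vs the self-study programme 58.8%; the self-study programme is higher overall.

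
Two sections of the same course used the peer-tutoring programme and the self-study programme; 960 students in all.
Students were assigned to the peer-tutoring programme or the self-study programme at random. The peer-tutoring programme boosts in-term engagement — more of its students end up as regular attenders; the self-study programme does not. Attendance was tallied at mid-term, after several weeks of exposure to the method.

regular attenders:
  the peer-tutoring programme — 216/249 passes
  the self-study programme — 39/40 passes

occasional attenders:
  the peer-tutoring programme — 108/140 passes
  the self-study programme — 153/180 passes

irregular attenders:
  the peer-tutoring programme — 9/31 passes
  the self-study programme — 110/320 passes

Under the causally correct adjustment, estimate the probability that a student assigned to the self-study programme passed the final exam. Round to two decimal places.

Mid-term attendance here is a post-treatment variable shaped by the teaching method; conditioning on it would introduce bias rather than remove it. The overall comparison is the causal one.
So P(outcome | do(the self-study programme)) is just the pooled rate for the self-study programme: 302/540 = 0.559.

0.56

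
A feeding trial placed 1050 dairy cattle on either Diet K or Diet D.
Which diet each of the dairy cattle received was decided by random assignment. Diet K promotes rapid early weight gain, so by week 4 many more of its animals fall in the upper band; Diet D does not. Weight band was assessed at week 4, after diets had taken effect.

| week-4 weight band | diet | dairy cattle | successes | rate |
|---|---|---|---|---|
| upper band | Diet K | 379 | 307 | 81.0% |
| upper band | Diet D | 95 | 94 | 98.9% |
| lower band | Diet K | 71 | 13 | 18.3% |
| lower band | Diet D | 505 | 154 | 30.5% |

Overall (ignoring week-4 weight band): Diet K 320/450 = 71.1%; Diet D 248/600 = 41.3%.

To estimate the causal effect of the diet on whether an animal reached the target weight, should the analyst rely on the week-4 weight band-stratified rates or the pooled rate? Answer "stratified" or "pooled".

Because the diet influences week-4 weight band, week-4 weight band is a post-treatment mediator, not a confounder. Stratifying on it would bias the estimate; the causal effect is the crude pooled difference.
Pooled: Diet K 71.1% vs Diet D 41.3%; Diet K is higher overall.

pooled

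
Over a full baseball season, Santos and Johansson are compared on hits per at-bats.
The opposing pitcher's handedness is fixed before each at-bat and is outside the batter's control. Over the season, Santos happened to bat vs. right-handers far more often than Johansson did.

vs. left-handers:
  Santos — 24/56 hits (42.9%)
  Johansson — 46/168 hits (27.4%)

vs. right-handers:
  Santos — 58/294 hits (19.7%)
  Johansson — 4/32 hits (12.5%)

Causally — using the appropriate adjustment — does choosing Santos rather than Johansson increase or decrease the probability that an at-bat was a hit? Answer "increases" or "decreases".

increases

Since pitcher handedness is a pre-existing factor (not a product of the player) and it affects the outcome on its own, it is a confounder. The stratified rates, not the pooled rate, identify the causal effect.
Within each level — vs. left-handers: 42.9% vs 27.4%; vs. right-handers: 19.7% vs 12.5% — Santos is higher every time.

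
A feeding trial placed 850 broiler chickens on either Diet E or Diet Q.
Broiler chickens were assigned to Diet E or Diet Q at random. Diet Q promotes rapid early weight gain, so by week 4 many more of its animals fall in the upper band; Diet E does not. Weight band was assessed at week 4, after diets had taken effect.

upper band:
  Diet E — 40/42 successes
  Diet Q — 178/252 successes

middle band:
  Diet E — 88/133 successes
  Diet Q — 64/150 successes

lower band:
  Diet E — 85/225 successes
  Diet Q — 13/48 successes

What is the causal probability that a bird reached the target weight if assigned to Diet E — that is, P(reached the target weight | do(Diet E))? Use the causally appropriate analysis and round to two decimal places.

0.53

Stratifying would compare diets among broiler chickens the diets themselves sorted into week-4 weight band groups — a form of selection on an intermediate. The unconditioned pooled rates give the total causal effect.
So P(outcome | do(Diet E)) is just the pooled rate for Diet E: 213/400 = 0.532.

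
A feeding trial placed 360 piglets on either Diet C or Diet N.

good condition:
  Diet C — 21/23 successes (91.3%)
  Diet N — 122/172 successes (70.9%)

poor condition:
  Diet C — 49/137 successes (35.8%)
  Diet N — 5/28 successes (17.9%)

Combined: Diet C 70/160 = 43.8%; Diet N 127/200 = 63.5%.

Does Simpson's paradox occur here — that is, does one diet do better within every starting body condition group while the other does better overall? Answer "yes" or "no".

yes

Within each starting body condition level (good condition 91.3% vs 70.9%; poor condition 35.8% vs 17.9%), Diet C has the higher rate every time. Pooled: 43.8% vs 63.5% — Diet N has the higher rate overall. The two comparisons disagree.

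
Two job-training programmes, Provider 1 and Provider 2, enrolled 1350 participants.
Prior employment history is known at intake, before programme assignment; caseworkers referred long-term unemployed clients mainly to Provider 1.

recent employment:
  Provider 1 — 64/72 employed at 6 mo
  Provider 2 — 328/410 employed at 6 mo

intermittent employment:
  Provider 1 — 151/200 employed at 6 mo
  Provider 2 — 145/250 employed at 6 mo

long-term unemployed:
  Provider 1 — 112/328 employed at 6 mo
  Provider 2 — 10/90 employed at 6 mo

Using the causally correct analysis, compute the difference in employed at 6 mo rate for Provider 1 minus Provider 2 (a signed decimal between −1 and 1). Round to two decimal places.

Prior employment history satisfies the back-door criterion: it is not a descendant of the programme, and it blocks the spurious path from programme to outcome. Adjusting for it (i.e., using the within-prior employment history rates) gives the causal effect.
Adjusting over the population distribution of prior employment history: 0.357·(0.889−0.800) + 0.333·(0.755−0.580) + 0.310·(0.341−0.111) = +0.161.

+0.16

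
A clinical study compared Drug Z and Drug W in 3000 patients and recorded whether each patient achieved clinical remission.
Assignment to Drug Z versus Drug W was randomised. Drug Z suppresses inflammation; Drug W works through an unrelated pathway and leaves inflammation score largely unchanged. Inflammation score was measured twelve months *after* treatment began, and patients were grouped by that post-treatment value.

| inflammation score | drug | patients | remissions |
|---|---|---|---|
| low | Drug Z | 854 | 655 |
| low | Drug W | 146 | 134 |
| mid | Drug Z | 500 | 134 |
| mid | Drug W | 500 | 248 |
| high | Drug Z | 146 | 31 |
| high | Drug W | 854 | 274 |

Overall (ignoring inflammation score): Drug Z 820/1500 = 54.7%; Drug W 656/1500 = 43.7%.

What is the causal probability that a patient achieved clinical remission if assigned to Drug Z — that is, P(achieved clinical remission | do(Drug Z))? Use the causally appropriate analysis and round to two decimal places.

Inflammation score is downstream of the drug. One should not condition on a consequence of treatment, so the overall rates are the right comparison.
So P(outcome | do(Drug Z)) is just the pooled rate for Drug Z: 820/1500 = 0.547.

0.55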